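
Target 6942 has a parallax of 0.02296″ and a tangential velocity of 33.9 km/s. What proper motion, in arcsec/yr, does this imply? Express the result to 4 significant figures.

d = 1/p = 1/0.02296″ = 43.554 pc.
μ = v_t / (4.74 d) = 33.9 / (4.74 × 43.554) = 33.9 / 206.45 = 0.1642 ″/yr.

0.1642 arcsec/yr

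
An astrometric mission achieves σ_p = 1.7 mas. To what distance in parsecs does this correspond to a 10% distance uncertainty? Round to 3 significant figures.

58.8 pc

σ_d/d = σ_p/p, so the condition is σ_p/p ≤ 0.10, i.e. p ≥ σ_p/0.10.
p_min = 1.7/0.10 = 17 mas = 0.017 arcsec.
d_max = 1/p_min = 1/0.017 = 58.824 pc.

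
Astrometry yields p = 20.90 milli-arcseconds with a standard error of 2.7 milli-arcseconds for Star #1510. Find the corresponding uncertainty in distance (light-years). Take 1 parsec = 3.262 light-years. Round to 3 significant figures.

20.2 ly

d = 1/p, so σ_d = σ_p / p².
σ_d = 0.00270 / (0.02090)² = 0.00270 / 0.00043681 = 6.1812 pc = 6.1812 × 3.262 ly = 20.163 ly.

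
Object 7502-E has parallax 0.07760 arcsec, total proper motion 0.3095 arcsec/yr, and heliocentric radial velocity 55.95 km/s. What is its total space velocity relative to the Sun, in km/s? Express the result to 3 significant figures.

d = 1/p = 1/0.07760″ = 12.887 pc.
v_t = 4.740 μ d = 4.740 × 0.3095 × 12.887 = 18.906 km/s.
v = √(v_r² + v_t²) = √(55.95² + 18.906²) = √3487.84 = 59.058 km/s.

59.1 km/s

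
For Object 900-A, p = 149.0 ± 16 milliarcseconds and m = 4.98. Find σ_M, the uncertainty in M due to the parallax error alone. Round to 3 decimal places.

M = m − 5 log₁₀ d + 5 = m + 5 log₁₀ p + 5, so ∂M/∂p = 5/(p ln 10).
σ_M = (5/ln 10) · (σ_p/p) = 2.1715 × 16/149.0 = 2.1715 × 0.10738 = 0.23318.

σ_M = 0.233 mag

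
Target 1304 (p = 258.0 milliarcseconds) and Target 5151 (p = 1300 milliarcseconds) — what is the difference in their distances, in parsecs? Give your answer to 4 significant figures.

d_A = 1/0.2580″ = 3.876 pc; d_B = 1/1.300″ = 0.76923 pc.
|d_B − d_A| = |0.76923 − 3.876| = 3.1068 pc.

3.107 pc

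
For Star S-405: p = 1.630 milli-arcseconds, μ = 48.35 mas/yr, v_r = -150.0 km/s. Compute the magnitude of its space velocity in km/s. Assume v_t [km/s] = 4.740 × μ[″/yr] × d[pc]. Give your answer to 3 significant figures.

206 km/s

d = 1/p = 1/0.001630″ = 613.5 pc.
μ = 48.35 mas/yr = 0.04835 ″/yr.
v_t = 4.740 μ d = 4.740 × 0.04835 × 613.5 = 140.6 km/s.
v = √(v_r² + v_t²) = √((-150.0)² + 140.6²) = √42268.4 = 205.59 km/s.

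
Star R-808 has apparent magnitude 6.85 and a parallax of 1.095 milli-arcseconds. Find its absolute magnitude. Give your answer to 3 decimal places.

d = 1/p = 1/0.001095″ = 913.24 pc.
m − M = 5 log₁₀(913.24) − 5 = 14.8029 − 5 = 9.8029.
M = m − (m − M) = 6.85 − 9.8029 = -2.953.

M = -2.953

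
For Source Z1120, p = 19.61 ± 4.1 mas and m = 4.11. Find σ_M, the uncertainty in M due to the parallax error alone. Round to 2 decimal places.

σ_M = 0.45 mag

M = m − 5 log₁₀ d + 5 = m + 5 log₁₀ p + 5, so ∂M/∂p = 5/(p ln 10).
σ_M = (5/ln 10) · (σ_p/p) = 2.1715 × 4.1/19.61 = 2.1715 × 0.20908 = 0.45402.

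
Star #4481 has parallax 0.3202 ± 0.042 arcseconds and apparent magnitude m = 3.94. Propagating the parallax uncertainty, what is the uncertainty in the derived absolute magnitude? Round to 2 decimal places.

σ_M = 0.28 mag

M = m − 5 log₁₀ d + 5 = m + 5 log₁₀ p + 5, so ∂M/∂p = 5/(p ln 10).
σ_M = (5/ln 10) · (σ_p/p) = 2.1715 × 0.042/0.3202 = 2.1715 × 0.13117 = 0.28484.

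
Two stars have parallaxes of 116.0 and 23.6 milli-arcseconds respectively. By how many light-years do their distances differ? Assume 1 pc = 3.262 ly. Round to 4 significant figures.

110.1 ly

d_A = 1/0.1160″ = 8.6207 pc; d_B = 1/0.02360″ = 42.373 pc.
|d_B − d_A| = |42.373 − 8.6207| = 33.752 pc = 33.752 × 3.262 ly = 110.1 ly.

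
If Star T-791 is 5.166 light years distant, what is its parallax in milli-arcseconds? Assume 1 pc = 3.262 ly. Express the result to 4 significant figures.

631.4 mas

d = 5.166 ly ÷ 3.262 = 1.5837 pc.
p = 1/d = 1/1.5837 = 0.63143 arcsec.
= 0.63143 × 1000 = 631.43 mas.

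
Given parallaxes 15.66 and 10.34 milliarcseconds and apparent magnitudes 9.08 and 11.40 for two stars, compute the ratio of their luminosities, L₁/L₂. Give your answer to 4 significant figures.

L₁/L₂ = 3.694

d₁ = 1/p₁ = 1/0.01566″ = 63.857 pc; d₂ = 1/p₂ = 1/0.01034″ = 96.712 pc.
M₁ = m₁ − 5 log₁₀ d₁ + 5 = 9.08 − 9.0260 + 5 = 5.0540.
M₂ = 11.40 − 9.9274 + 5 = 6.4726.
L₁/L₂ = 10^(0.4(M₂ − M₁)) = 10^(0.4 × 1.4186) = 10^0.56744 = 3.6935.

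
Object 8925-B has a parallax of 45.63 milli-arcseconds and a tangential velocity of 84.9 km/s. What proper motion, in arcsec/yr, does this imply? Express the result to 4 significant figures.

d = 1/p = 1/0.04563″ = 21.915 pc.
μ = v_t / (4.74 d) = 84.9 / (4.74 × 21.915) = 84.9 / 103.88 = 0.81729 ″/yr.

0.8173 arcsec/yr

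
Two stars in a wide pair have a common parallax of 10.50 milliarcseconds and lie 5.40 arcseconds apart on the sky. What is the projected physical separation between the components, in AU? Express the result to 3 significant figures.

514 AU

d = 1/p = 1/0.01050″ = 95.238 pc.
At distance d (pc), an angle of θ arcsec spans θ·d AU: s = 5.40 × 95.238 = 514.29 AU.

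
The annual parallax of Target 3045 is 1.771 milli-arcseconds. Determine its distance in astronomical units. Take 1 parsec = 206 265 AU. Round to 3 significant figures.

1.16 × 10^8 AU

p = 1.771 milli-arcseconds = 0.001771 arcsec.
d = 1/p = 1/0.001771 = 564.65 pc.
In AU: 564.65 × 206265 = 1.1647 × 10^8 AU.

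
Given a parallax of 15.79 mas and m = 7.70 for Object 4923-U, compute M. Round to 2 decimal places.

M = 3.69

d = 1/p = 1/0.01579″ = 63.331 pc.
m − M = 5 log₁₀(63.331) − 5 = 9.0081 − 5 = 4.0081.
M = m − (m − M) = 7.70 − 4.0081 = 3.69.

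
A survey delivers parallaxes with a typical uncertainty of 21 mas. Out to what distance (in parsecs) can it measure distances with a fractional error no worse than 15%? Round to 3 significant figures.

σ_d/d = σ_p/p, so the condition is σ_p/p ≤ 0.15, i.e. p ≥ σ_p/0.15.
p_min = 21/0.15 = 140 mas = 0.14 arcsec.
d_max = 1/p_min = 1/0.14 = 7.1429 pc.

7.14 pc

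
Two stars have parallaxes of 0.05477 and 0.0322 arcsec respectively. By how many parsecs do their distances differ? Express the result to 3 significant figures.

12.8 pc

d_A = 1/0.05477″ = 18.258 pc; d_B = 1/0.03220″ = 31.056 pc.
|d_B − d_A| = |31.056 − 18.258| = 12.798 pc.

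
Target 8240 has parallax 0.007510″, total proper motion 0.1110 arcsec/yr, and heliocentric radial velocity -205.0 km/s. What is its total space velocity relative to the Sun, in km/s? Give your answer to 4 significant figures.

d = 1/p = 1/0.007510″ = 133.16 pc.
v_t = 4.740 μ d = 4.740 × 0.1110 × 133.16 = 70.061 km/s.
v = √(v_r² + v_t²) = √((-205.0)² + 70.061²) = √46933.5 = 216.64 km/s.

216.6 km/s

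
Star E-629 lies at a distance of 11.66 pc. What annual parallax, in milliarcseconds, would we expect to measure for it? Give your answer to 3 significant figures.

85.8 mas

p = 1/d = 1/11.66 = 0.085763 arcsec.
= 0.085763 × 1000 = 85.763 mas.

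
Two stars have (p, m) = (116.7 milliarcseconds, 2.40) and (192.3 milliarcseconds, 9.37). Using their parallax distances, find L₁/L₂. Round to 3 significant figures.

d₁ = 1/p₁ = 1/0.1167″ = 8.569 pc; d₂ = 1/p₂ = 1/0.1923″ = 5.2002 pc.
M₁ = m₁ − 5 log₁₀ d₁ + 5 = 2.40 − 4.6647 + 5 = 2.7353.
M₂ = 9.37 − 3.5801 + 5 = 10.7899.
L₁/L₂ = 10^(0.4(M₂ − M₁)) = 10^(0.4 × 8.0546) = 10^3.22184 = 1666.6.

L₁/L₂ = 1670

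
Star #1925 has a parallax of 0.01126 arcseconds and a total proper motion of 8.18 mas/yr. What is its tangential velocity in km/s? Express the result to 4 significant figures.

d = 1/p = 1/0.01126″ = 88.81 pc.
μ = 8.18 mas/yr = 0.00818 ″/yr.
v_t = 4.74 × μ × d = 4.74 × 0.00818 × 88.81 = 3.4434 km/s.

3.443 km/s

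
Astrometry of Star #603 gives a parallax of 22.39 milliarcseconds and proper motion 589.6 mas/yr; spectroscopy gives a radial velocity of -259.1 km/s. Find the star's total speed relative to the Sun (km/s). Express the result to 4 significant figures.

d = 1/p = 1/0.02239″ = 44.663 pc.
μ = 589.6 mas/yr = 0.5896 ″/yr.
v_t = 4.740 μ d = 4.740 × 0.5896 × 44.663 = 124.82 km/s.
v = √(v_r² + v_t²) = √((-259.1)² + 124.82²) = √82712.8 = 287.6 km/s.

287.6 km/s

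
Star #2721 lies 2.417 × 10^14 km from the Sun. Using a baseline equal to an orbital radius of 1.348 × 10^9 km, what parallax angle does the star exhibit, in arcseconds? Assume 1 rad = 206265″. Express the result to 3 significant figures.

θ ≈ B/d = (1.348 × 10^9) / (2.417 × 10^14) = 5.5772 × 10^-6 rad.
In arcseconds: 5.5772 × 10^-6 × 206265 = 1.1504″.

1.15 arcsec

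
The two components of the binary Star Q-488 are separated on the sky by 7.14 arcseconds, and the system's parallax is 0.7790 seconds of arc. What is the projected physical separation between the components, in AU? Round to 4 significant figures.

9.166 AU

d = 1/p = 1/0.7790″ = 1.2837 pc.
At distance d (pc), an angle of θ arcsec spans θ·d AU: s = 7.14 × 1.2837 = 9.1656 AU.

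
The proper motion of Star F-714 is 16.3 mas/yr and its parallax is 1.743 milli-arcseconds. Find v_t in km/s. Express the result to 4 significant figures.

44.33 km/s

d = 1/p = 1/0.001743″ = 573.72 pc.
μ = 16.3 mas/yr = 0.0163 ″/yr.
v_t = 4.74 × μ × d = 4.74 × 0.0163 × 573.72 = 44.327 km/s.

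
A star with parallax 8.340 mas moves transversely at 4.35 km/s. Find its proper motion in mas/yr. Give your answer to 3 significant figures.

d = 1/p = 1/0.008340″ = 119.9 pc.
μ = v_t / (4.74 d) = 4.35 / (4.74 × 119.9) = 4.35 / 568.33 = 0.007654 ″/yr = 7.654 mas/yr.

7.65 mas/yr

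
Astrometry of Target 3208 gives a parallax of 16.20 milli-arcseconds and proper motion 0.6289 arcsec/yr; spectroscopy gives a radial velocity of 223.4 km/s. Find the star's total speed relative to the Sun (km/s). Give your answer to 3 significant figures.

d = 1/p = 1/0.01620″ = 61.728 pc.
v_t = 4.740 μ d = 4.740 × 0.6289 × 61.728 = 184.01 km/s.
v = √(v_r² + v_t²) = √(223.4² + 184.01²) = √83767.2 = 289.43 km/s.

289 km/s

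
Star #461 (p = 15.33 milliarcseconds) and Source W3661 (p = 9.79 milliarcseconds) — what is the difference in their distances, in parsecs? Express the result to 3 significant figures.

d_A = 1/0.01533″ = 65.232 pc; d_B = 1/0.009790″ = 102.15 pc.
|d_B − d_A| = |102.15 − 65.232| = 36.918 pc.

36.9 pc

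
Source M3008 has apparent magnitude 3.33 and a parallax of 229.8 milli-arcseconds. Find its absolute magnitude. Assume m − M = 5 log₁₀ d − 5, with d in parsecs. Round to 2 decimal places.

d = 1/p = 1/0.2298″ = 4.3516 pc.
m − M = 5 log₁₀(4.3516) − 5 = 3.1932 − 5 = -1.8068.
M = m − (m − M) = 3.33 − (-1.8068) = 5.14.

M = 5.14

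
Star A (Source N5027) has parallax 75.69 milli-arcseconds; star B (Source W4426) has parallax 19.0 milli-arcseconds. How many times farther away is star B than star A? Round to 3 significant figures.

3.98

Since d = 1/p, d_B/d_A = p_A/p_B.
= 75.69 / 19.0 = 3.9837.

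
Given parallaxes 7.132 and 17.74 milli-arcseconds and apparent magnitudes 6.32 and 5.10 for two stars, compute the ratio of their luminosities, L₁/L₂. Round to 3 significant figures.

L₁/L₂ = 2.01

d₁ = 1/p₁ = 1/0.007132″ = 140.21 pc; d₂ = 1/p₂ = 1/0.01774″ = 56.37 pc.
M₁ = m₁ − 5 log₁₀ d₁ + 5 = 6.32 − 10.7339 + 5 = 0.5861.
M₂ = 5.10 − 8.7552 + 5 = 1.3448.
L₁/L₂ = 10^(0.4(M₂ − M₁)) = 10^(0.4 × 0.7587) = 10^0.30348 = 2.0113.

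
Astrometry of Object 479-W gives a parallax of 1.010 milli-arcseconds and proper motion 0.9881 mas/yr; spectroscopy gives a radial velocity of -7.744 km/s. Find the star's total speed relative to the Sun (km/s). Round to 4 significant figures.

9.026 km/s

d = 1/p = 1/0.001010″ = 990.1 pc.
μ = 0.9881 mas/yr = 0.0009881 ″/yr.
v_t = 4.740 μ d = 4.740 × 0.0009881 × 990.1 = 4.6372 km/s.
v = √(v_r² + v_t²) = √((-7.744)² + 4.6372²) = √81.4732 = 9.0263 km/s.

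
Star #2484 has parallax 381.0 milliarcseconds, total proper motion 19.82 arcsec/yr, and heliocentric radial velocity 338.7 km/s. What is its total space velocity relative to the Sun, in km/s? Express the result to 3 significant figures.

419 km/s

d = 1/p = 1/0.3810″ = 2.6247 pc.
v_t = 4.740 μ d = 4.740 × 19.82 × 2.6247 = 246.58 km/s.
v = √(v_r² + v_t²) = √(338.7² + 246.58²) = √175519 = 418.95 km/s.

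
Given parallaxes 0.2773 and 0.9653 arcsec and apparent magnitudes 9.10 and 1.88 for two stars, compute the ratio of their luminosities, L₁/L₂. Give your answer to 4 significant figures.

d₁ = 1/p₁ = 1/0.2773″ = 3.6062 pc; d₂ = 1/p₂ = 1/0.9653″ = 1.0359 pc.
M₁ = m₁ − 5 log₁₀ d₁ + 5 = 9.10 − 2.7852 + 5 = 11.3148.
M₂ = 1.88 − 0.0766 + 5 = 6.8034.
L₁/L₂ = 10^(0.4(M₂ − M₁)) = 10^(0.4 × (-4.5114)) = 10^(-1.80456) = 0.015683.

L₁/L₂ = 0.01568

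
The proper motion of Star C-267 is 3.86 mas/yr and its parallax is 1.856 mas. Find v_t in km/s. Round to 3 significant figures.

d = 1/p = 1/0.001856″ = 538.79 pc.
μ = 3.86 mas/yr = 0.00386 ″/yr.
v_t = 4.74 × μ × d = 4.74 × 0.00386 × 538.79 = 9.8579 km/s.

9.86 km/s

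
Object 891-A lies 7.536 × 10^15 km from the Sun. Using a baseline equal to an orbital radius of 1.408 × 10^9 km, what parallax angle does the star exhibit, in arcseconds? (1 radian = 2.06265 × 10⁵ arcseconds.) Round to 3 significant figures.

0.0385 arcsec

θ ≈ B/d = (1.408 × 10^9) / (7.536 × 10^15) = 1.8684 × 10^-7 rad.
In arcseconds: 1.8684 × 10^-7 × 206265 = 0.038539″.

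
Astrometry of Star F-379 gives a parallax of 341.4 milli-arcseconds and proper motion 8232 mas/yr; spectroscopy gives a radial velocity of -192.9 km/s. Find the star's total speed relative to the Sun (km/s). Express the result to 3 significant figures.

d = 1/p = 1/0.3414″ = 2.9291 pc.
μ = 8232 mas/yr = 8.232 ″/yr.
v_t = 4.740 μ d = 4.740 × 8.232 × 2.9291 = 114.29 km/s.
v = √(v_r² + v_t²) = √((-192.9)² + 114.29²) = √50272.6 = 224.22 km/s.

224 km/s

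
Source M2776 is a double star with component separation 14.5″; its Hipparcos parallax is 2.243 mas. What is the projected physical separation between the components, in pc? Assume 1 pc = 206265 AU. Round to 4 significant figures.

d = 1/p = 1/0.002243″ = 445.83 pc.
At distance d (pc), an angle of θ arcsec spans θ·d AU: s = 14.5 × 445.83 = 6464.5 AU.
= 6464.5 / 206265 = 0.031341 pc.

0.03134 pc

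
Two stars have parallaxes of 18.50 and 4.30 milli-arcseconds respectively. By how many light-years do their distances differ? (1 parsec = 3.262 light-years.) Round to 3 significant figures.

582 ly

d_A = 1/0.01850″ = 54.054 pc; d_B = 1/0.004300″ = 232.56 pc.
|d_B − d_A| = |232.56 − 54.054| = 178.51 pc = 178.51 × 3.262 ly = 582.3 ly.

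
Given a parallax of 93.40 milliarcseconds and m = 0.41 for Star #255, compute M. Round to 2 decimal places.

d = 1/p = 1/0.09340″ = 10.707 pc.
m − M = 5 log₁₀(10.707) − 5 = 5.1483 − 5 = 0.1483.
M = m − (m − M) = 0.41 − 0.1483 = 0.26.

M = 0.26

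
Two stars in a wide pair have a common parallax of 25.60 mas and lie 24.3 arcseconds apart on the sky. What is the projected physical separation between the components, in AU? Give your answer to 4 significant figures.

d = 1/p = 1/0.02560″ = 39.063 pc.
At distance d (pc), an angle of θ arcsec spans θ·d AU: s = 24.3 × 39.063 = 949.23 AU.

949.2 AU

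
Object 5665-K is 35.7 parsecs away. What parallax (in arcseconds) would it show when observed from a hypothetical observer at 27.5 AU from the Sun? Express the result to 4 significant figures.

p (arcsec) = B (AU) / d (pc).
p = 27.5 / 35.7 = 0.77031 arcsec.

0.7703 arcsec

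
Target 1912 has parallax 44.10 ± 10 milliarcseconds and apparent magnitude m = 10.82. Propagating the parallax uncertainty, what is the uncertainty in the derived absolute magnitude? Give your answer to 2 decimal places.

M = m − 5 log₁₀ d + 5 = m + 5 log₁₀ p + 5, so ∂M/∂p = 5/(p ln 10).
σ_M = (5/ln 10) · (σ_p/p) = 2.1715 × 10/44.10 = 2.1715 × 0.22676 = 0.49241.

σ_M = 0.49 mag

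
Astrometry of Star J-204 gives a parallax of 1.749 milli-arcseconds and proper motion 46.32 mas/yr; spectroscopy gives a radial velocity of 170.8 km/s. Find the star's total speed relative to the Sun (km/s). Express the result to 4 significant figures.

212.0 km/s

d = 1/p = 1/0.001749″ = 571.76 pc.
μ = 46.32 mas/yr = 0.04632 ″/yr.
v_t = 4.740 μ d = 4.740 × 0.04632 × 571.76 = 125.53 km/s.
v = √(v_r² + v_t²) = √(170.8² + 125.53²) = √44930.4 = 211.97 km/s.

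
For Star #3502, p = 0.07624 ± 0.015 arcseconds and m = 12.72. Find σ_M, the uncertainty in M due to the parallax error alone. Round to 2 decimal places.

σ_M = 0.43 mag

M = m − 5 log₁₀ d + 5 = m + 5 log₁₀ p + 5, so ∂M/∂p = 5/(p ln 10).
σ_M = (5/ln 10) · (σ_p/p) = 2.1715 × 0.015/0.07624 = 2.1715 × 0.19675 = 0.42724.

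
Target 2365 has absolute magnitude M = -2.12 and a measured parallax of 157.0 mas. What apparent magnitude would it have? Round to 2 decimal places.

d = 1/p = 1/0.1570″ = 6.3694 pc.
m − M = 5 log₁₀ d − 5 = 5 log₁₀(6.3694) − 5 = 4.0205 − 5 = -0.9795.
m = M + (m − M) = -2.12 + (-0.9795) = -3.10.

m = -3.10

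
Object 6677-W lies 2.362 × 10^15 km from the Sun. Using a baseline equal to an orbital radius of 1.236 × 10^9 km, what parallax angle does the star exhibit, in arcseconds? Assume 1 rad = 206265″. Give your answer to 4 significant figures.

0.1079 arcsec

θ ≈ B/d = (1.236 × 10^9) / (2.362 × 10^15) = 5.2329 × 10^-7 rad.
In arcseconds: 5.2329 × 10^-7 × 206265 = 0.10794″.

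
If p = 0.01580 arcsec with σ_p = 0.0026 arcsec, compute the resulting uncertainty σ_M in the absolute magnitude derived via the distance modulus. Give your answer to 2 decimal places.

M = m − 5 log₁₀ d + 5 = m + 5 log₁₀ p + 5, so ∂M/∂p = 5/(p ln 10).
σ_M = (5/ln 10) · (σ_p/p) = 2.1715 × 0.0026/0.01580 = 2.1715 × 0.16456 = 0.35734.

σ_M = 0.36 mag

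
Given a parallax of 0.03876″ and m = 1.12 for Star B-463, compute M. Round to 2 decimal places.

M = -0.94

d = 1/p = 1/0.03876″ = 25.8 pc.
m − M = 5 log₁₀(25.8) − 5 = 7.0581 − 5 = 2.0581.
M = m − (m − M) = 1.12 − 2.0581 = -0.94.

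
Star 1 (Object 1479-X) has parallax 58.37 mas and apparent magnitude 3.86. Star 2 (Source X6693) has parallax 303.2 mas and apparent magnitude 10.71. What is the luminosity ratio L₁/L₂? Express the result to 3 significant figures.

L₁/L₂ = 14800

d₁ = 1/p₁ = 1/0.05837″ = 17.132 pc; d₂ = 1/p₂ = 1/0.3032″ = 3.2982 pc.
M₁ = m₁ − 5 log₁₀ d₁ + 5 = 3.86 − 6.1690 + 5 = 2.6910.
M₂ = 10.71 − 2.5914 + 5 = 13.1186.
L₁/L₂ = 10^(0.4(M₂ − M₁)) = 10^(0.4 × 10.4276) = 10^4.17104 = 14827.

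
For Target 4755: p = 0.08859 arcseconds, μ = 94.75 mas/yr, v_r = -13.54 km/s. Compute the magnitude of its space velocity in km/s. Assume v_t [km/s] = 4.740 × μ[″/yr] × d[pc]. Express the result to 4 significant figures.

14.46 km/s

d = 1/p = 1/0.08859″ = 11.288 pc.
μ = 94.75 mas/yr = 0.09475 ″/yr.
v_t = 4.740 μ d = 4.740 × 0.09475 × 11.288 = 5.0696 km/s.
v = √(v_r² + v_t²) = √((-13.54)² + 5.0696²) = √209.032 = 14.458 km/s.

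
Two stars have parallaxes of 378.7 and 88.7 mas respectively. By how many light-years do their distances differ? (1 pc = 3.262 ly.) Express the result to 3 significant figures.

d_A = 1/0.3787″ = 2.6406 pc; d_B = 1/0.08870″ = 11.274 pc.
|d_B − d_A| = |11.274 − 2.6406| = 8.6334 pc = 8.6334 × 3.262 ly = 28.162 ly.

28.2 ly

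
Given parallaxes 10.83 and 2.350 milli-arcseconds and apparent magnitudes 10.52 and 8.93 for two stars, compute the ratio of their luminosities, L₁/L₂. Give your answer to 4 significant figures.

d₁ = 1/p₁ = 1/0.01083″ = 92.336 pc; d₂ = 1/p₂ = 1/0.002350″ = 425.53 pc.
M₁ = m₁ − 5 log₁₀ d₁ + 5 = 10.52 − 9.8269 + 5 = 5.6931.
M₂ = 8.93 − 13.1447 + 5 = 0.7853.
L₁/L₂ = 10^(0.4(M₂ − M₁)) = 10^(0.4 × (-4.9078)) = 10^(-1.96312) = 0.010886.

L₁/L₂ = 0.01089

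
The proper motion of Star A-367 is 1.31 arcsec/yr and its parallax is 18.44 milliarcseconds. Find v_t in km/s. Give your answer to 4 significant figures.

336.7 km/s

d = 1/p = 1/0.01844″ = 54.23 pc.
v_t = 4.74 × μ × d = 4.74 × 1.31 × 54.23 = 336.74 km/s.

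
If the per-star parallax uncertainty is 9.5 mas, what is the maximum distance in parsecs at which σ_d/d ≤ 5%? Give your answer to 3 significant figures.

σ_d/d = σ_p/p, so the condition is σ_p/p ≤ 0.05, i.e. p ≥ σ_p/0.05.
p_min = 9.5/0.05 = 190 mas = 0.19 arcsec.
d_max = 1/p_min = 1/0.19 = 5.2632 pc.

5.26 pc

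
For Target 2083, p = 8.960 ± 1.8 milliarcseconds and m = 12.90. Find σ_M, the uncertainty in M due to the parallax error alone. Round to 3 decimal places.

M = m − 5 log₁₀ d + 5 = m + 5 log₁₀ p + 5, so ∂M/∂p = 5/(p ln 10).
σ_M = (5/ln 10) · (σ_p/p) = 2.1715 × 1.8/8.960 = 2.1715 × 0.20089 = 0.43623.

σ_M = 0.436 mag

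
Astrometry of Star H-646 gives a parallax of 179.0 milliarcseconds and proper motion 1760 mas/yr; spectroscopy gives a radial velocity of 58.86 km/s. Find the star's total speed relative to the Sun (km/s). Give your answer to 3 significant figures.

d = 1/p = 1/0.1790″ = 5.5866 pc.
μ = 1760 mas/yr = 1.760 ″/yr.
v_t = 4.740 μ d = 4.740 × 1.760 × 5.5866 = 46.606 km/s.
v = √(v_r² + v_t²) = √(58.86² + 46.606²) = √5636.62 = 75.077 km/s.

75.1 km/s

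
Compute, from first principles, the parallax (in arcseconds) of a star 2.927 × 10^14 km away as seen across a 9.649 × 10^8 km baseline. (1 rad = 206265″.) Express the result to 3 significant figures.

0.680 arcsec

θ ≈ B/d = (9.649 × 10^8) / (2.927 × 10^14) = 3.2965 × 10^-6 rad.
In arcseconds: 3.2965 × 10^-6 × 206265 = 0.67995″.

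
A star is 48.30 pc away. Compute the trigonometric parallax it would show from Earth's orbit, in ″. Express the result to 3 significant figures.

p = 1/d = 1/48.3 = 0.020704 arcsec.

0.0207 ″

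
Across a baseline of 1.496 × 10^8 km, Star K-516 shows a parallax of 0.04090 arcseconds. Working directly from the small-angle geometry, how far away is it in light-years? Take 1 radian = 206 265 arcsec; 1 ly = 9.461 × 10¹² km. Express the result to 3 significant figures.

θ = 0.04090″ = 0.04090/206265 = 1.9829 × 10^-7 rad.
d = B/θ = (1.496 × 10^8) / (1.9829 × 10^-7) = 7.5445 × 10^14 km = (7.5445 × 10^14) / (9.461 × 10^12) ly = 79.743 ly.

79.7 ly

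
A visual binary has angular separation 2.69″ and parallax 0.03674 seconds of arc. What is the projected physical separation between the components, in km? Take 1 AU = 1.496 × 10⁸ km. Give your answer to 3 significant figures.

d = 1/p = 1/0.03674″ = 27.218 pc.
At distance d (pc), an angle of θ arcsec spans θ·d AU: s = 2.69 × 27.218 = 73.216 AU.
= 73.216 × 1.496 × 10⁸ km = 1.0953 × 10^10 km.

1.10 × 10^10 km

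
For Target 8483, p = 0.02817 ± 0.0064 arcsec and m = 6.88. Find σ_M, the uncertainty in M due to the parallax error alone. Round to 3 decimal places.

σ_M = 0.493 mag

M = m − 5 log₁₀ d + 5 = m + 5 log₁₀ p + 5, so ∂M/∂p = 5/(p ln 10).
σ_M = (5/ln 10) · (σ_p/p) = 2.1715 × 0.0064/0.02817 = 2.1715 × 0.22719 = 0.49334.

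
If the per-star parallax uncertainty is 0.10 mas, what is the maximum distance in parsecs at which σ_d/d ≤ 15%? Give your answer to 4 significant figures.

1500 pc

σ_d/d = σ_p/p, so the condition is σ_p/p ≤ 0.15, i.e. p ≥ σ_p/0.15.
p_min = 0.10/0.15 = 0.66667 mas = 0.00066667 arcsec.
d_max = 1/p_min = 1/0.00066667 = 1500 pc.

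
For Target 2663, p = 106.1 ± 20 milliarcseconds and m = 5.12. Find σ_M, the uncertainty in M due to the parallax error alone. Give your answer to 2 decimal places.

σ_M = 0.41 mag

M = m − 5 log₁₀ d + 5 = m + 5 log₁₀ p + 5, so ∂M/∂p = 5/(p ln 10).
σ_M = (5/ln 10) · (σ_p/p) = 2.1715 × 20/106.1 = 2.1715 × 0.1885 = 0.40933.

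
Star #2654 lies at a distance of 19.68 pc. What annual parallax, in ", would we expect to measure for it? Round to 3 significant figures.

0.0508 "

p = 1/d = 1/19.68 = 0.050813 arcsec.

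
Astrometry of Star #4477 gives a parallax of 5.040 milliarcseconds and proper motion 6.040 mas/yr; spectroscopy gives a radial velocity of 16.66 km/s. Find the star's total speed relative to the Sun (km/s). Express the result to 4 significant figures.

d = 1/p = 1/0.005040″ = 198.41 pc.
μ = 6.040 mas/yr = 0.006040 ″/yr.
v_t = 4.740 μ d = 4.740 × 0.006040 × 198.41 = 5.6804 km/s.
v = √(v_r² + v_t²) = √(16.66² + 5.6804²) = √309.823 = 17.602 km/s.

17.60 km/s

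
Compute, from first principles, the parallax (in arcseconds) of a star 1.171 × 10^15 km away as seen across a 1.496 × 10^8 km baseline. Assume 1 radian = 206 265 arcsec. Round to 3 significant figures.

0.0264 arcsec

θ ≈ B/d = (1.496 × 10^8) / (1.171 × 10^15) = 1.2775 × 10^-7 rad.
In arcseconds: 1.2775 × 10^-7 × 206265 = 0.02635″.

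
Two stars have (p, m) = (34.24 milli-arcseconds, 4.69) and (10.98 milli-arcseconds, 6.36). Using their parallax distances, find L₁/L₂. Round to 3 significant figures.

d₁ = 1/p₁ = 1/0.03424″ = 29.206 pc; d₂ = 1/p₂ = 1/0.01098″ = 91.075 pc.
M₁ = m₁ − 5 log₁₀ d₁ + 5 = 4.69 − 7.3274 + 5 = 2.3626.
M₂ = 6.36 − 9.7970 + 5 = 1.5630.
L₁/L₂ = 10^(0.4(M₂ − M₁)) = 10^(0.4 × (-0.7996)) = 10^(-0.31984) = 0.47881.

L₁/L₂ = 0.479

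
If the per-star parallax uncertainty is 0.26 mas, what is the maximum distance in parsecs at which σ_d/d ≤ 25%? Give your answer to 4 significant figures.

961.5 pc

σ_d/d = σ_p/p, so the condition is σ_p/p ≤ 0.25, i.e. p ≥ σ_p/0.25.
p_min = 0.26/0.25 = 1.04 mas = 0.00104 arcsec.
d_max = 1/p_min = 1/0.00104 = 961.54 pc.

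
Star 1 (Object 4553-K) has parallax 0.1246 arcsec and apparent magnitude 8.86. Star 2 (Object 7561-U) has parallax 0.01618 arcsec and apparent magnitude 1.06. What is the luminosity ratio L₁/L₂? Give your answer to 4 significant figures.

d₁ = 1/p₁ = 1/0.1246″ = 8.0257 pc; d₂ = 1/p₂ = 1/0.01618″ = 61.805 pc.
M₁ = m₁ − 5 log₁₀ d₁ + 5 = 8.86 − 4.5224 + 5 = 9.3376.
M₂ = 1.06 − 8.9551 + 5 = -2.8951.
L₁/L₂ = 10^(0.4(M₂ − M₁)) = 10^(0.4 × (-12.2327)) = 10^(-4.89308) = 0.000012791.

L₁/L₂ = 1.279 × 10^-5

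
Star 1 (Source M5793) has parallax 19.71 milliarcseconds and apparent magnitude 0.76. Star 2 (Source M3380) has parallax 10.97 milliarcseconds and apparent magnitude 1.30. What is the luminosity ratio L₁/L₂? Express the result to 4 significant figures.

L₁/L₂ = 0.5094

d₁ = 1/p₁ = 1/0.01971″ = 50.736 pc; d₂ = 1/p₂ = 1/0.01097″ = 91.158 pc.
M₁ = m₁ − 5 log₁₀ d₁ + 5 = 0.76 − 8.5266 + 5 = -2.7666.
M₂ = 1.30 − 9.7990 + 5 = -3.4990.
L₁/L₂ = 10^(0.4(M₂ − M₁)) = 10^(0.4 × (-0.7324)) = 10^(-0.29296) = 0.50938.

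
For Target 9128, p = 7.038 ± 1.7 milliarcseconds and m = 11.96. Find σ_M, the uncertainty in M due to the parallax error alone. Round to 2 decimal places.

M = m − 5 log₁₀ d + 5 = m + 5 log₁₀ p + 5, so ∂M/∂p = 5/(p ln 10).
σ_M = (5/ln 10) · (σ_p/p) = 2.1715 × 1.7/7.038 = 2.1715 × 0.24155 = 0.52453.

σ_M = 0.52 mag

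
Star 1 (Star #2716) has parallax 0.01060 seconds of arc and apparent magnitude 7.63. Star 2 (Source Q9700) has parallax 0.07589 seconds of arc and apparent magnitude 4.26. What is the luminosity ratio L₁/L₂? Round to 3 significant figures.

d₁ = 1/p₁ = 1/0.01060″ = 94.34 pc; d₂ = 1/p₂ = 1/0.07589″ = 13.177 pc.
M₁ = m₁ − 5 log₁₀ d₁ + 5 = 7.63 − 9.8735 + 5 = 2.7565.
M₂ = 4.26 − 5.5991 + 5 = 3.6609.
L₁/L₂ = 10^(0.4(M₂ − M₁)) = 10^(0.4 × 0.9044) = 10^0.36176 = 2.3002.

L₁/L₂ = 2.30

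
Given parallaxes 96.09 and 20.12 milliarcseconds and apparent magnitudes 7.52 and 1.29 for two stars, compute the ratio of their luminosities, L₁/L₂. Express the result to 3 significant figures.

L₁/L₂ = 0.000141

d₁ = 1/p₁ = 1/0.09609″ = 10.407 pc; d₂ = 1/p₂ = 1/0.02012″ = 49.702 pc.
M₁ = m₁ − 5 log₁₀ d₁ + 5 = 7.52 − 5.0866 + 5 = 7.4334.
M₂ = 1.29 − 8.4819 + 5 = -2.1919.
L₁/L₂ = 10^(0.4(M₂ − M₁)) = 10^(0.4 × (-9.6253)) = 10^(-3.85012) = 0.00014121.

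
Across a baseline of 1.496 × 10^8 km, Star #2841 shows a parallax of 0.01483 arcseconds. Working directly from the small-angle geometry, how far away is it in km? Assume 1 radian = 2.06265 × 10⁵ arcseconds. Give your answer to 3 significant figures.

2.08 × 10^15 km

θ = 0.01483″ = 0.01483/206265 = 7.1898 × 10^-8 rad.
d = B/θ = (1.496 × 10^8) / (7.1898 × 10^-8) = 2.0807 × 10^15 km.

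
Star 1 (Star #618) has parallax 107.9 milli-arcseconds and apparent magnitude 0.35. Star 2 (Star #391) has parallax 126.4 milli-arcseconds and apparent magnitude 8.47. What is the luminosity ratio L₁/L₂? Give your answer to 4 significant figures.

L₁/L₂ = 2429

d₁ = 1/p₁ = 1/0.1079″ = 9.2678 pc; d₂ = 1/p₂ = 1/0.1264″ = 7.9114 pc.
M₁ = m₁ − 5 log₁₀ d₁ + 5 = 0.35 − 4.8349 + 5 = 0.5151.
M₂ = 8.47 − 4.4913 + 5 = 8.9787.
L₁/L₂ = 10^(0.4(M₂ − M₁)) = 10^(0.4 × 8.4636) = 10^3.38544 = 2429.1.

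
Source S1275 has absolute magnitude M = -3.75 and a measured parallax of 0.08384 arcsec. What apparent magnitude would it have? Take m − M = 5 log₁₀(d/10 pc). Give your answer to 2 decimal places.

m = -3.37

d = 1/p = 1/0.08384″ = 11.927 pc.
m − M = 5 log₁₀ d − 5 = 5 log₁₀(11.927) − 5 = 5.3827 − 5 = 0.3827.
m = M + (m − M) = -3.75 + 0.3827 = -3.37.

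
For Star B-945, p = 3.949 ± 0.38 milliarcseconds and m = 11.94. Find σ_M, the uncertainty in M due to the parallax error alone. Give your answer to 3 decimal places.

σ_M = 0.209 mag

M = m − 5 log₁₀ d + 5 = m + 5 log₁₀ p + 5, so ∂M/∂p = 5/(p ln 10).
σ_M = (5/ln 10) · (σ_p/p) = 2.1715 × 0.38/3.949 = 2.1715 × 0.096227 = 0.20896.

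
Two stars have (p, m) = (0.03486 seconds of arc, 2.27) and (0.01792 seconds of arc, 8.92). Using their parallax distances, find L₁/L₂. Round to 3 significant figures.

L₁/L₂ = 121

d₁ = 1/p₁ = 1/0.03486″ = 28.686 pc; d₂ = 1/p₂ = 1/0.01792″ = 55.804 pc.
M₁ = m₁ − 5 log₁₀ d₁ + 5 = 2.27 − 7.2883 + 5 = -0.0183.
M₂ = 8.92 − 8.7333 + 5 = 5.1867.
L₁/L₂ = 10^(0.4(M₂ − M₁)) = 10^(0.4 × 5.2050) = 10^2.08200 = 120.78.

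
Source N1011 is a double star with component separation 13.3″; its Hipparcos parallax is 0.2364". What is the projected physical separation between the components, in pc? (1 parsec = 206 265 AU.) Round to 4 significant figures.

0.0002728 pc

d = 1/p = 1/0.2364″ = 4.2301 pc.
At distance d (pc), an angle of θ arcsec spans θ·d AU: s = 13.3 × 4.2301 = 56.26 AU.
= 56.26 / 206265 = 0.00027276 pc.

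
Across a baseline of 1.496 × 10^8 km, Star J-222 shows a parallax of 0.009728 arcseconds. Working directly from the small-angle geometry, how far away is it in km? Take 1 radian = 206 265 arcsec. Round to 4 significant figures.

3.172 × 10^15 km

θ = 0.009728″ = 0.009728/206265 = 4.7163 × 10^-8 rad.
d = B/θ = (1.496 × 10^8) / (4.7163 × 10^-8) = 3.1720 × 10^15 km.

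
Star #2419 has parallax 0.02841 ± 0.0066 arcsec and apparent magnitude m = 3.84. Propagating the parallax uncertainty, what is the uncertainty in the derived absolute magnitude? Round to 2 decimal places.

M = m − 5 log₁₀ d + 5 = m + 5 log₁₀ p + 5, so ∂M/∂p = 5/(p ln 10).
σ_M = (5/ln 10) · (σ_p/p) = 2.1715 × 0.0066/0.02841 = 2.1715 × 0.23231 = 0.50446.

σ_M = 0.50 mag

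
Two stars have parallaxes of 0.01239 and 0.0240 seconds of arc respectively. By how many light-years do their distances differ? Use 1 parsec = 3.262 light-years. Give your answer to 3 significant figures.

d_A = 1/0.01239″ = 80.71 pc; d_B = 1/0.02400″ = 41.667 pc.
|d_B − d_A| = |41.667 − 80.71| = 39.043 pc = 39.043 × 3.262 ly = 127.36 ly.

127 ly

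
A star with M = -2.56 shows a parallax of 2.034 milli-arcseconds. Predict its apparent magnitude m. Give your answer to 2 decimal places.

m = 5.90

d = 1/p = 1/0.002034″ = 491.64 pc.
m − M = 5 log₁₀ d − 5 = 5 log₁₀(491.64) − 5 = 13.4582 − 5 = 8.4582.
m = M + (m − M) = -2.56 + 8.4582 = 5.90.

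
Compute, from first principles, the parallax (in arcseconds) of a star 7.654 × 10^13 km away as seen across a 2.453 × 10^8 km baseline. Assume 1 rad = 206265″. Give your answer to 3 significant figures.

θ ≈ B/d = (2.453 × 10^8) / (7.654 × 10^13) = 3.2049 × 10^-6 rad.
In arcseconds: 3.2049 × 10^-6 × 206265 = 0.66106″.

0.661 arcsec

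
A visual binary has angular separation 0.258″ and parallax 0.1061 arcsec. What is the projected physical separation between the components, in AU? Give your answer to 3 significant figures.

d = 1/p = 1/0.1061″ = 9.4251 pc.
At distance d (pc), an angle of θ arcsec spans θ·d AU: s = 0.258 × 9.4251 = 2.4317 AU.

2.43 AU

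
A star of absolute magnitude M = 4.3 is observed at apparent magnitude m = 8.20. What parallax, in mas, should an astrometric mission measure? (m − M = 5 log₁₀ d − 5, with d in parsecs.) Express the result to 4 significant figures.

m − M = 8.20 − 4.3 = 3.90.
d = 10^((m−M)/5 + 1) = 10^1.780 = 60.256 pc.
p = 1/d = 1/60.256 = 0.016596 arcsec = 16.596 mas.

16.60 mas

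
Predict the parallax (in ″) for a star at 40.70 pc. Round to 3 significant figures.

0.0246 ″

p = 1/d = 1/40.7 = 0.02457 arcsec.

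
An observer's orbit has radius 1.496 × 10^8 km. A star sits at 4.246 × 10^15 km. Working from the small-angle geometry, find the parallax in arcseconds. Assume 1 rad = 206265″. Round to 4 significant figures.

0.007267 arcsec

θ ≈ B/d = (1.496 × 10^8) / (4.246 × 10^15) = 3.5233 × 10^-8 rad.
In arcseconds: 3.5233 × 10^-8 × 206265 = 0.0072673″.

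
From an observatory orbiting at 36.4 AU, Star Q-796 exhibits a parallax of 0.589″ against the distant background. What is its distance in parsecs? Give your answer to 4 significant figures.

With baseline B (in AU) and parallax p (in arcsec), d = B/p parsecs.
d = 36.4 / 0.589 = 61.8 pc.

61.80 pc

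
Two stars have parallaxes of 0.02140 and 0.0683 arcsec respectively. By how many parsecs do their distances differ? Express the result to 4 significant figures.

d_A = 1/0.02140″ = 46.729 pc; d_B = 1/0.06830″ = 14.641 pc.
|d_B − d_A| = |14.641 − 46.729| = 32.088 pc.

32.09 pc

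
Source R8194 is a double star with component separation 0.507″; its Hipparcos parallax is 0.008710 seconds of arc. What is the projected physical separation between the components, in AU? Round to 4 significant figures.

d = 1/p = 1/0.008710″ = 114.81 pc.
At distance d (pc), an angle of θ arcsec spans θ·d AU: s = 0.507 × 114.81 = 58.209 AU.

58.21 AU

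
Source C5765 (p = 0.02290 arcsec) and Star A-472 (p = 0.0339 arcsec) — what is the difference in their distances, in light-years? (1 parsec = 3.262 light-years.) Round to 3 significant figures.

46.2 ly

d_A = 1/0.02290″ = 43.668 pc; d_B = 1/0.03390″ = 29.499 pc.
|d_B − d_A| = |29.499 − 43.668| = 14.169 pc = 14.169 × 3.262 ly = 46.219 ly.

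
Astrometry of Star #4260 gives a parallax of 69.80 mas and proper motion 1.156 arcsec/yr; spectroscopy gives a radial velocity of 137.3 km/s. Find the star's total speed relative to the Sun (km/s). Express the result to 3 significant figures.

d = 1/p = 1/0.06980″ = 14.327 pc.
v_t = 4.740 μ d = 4.740 × 1.156 × 14.327 = 78.504 km/s.
v = √(v_r² + v_t²) = √(137.3² + 78.504²) = √25014.2 = 158.16 km/s.

158 km/s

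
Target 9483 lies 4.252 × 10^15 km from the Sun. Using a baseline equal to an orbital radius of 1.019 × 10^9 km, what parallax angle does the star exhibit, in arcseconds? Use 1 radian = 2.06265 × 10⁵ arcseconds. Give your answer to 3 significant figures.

0.0494 arcsec

θ ≈ B/d = (1.019 × 10^9) / (4.252 × 10^15) = 2.3965 × 10^-7 rad.
In arcseconds: 2.3965 × 10^-7 × 206265 = 0.049431″.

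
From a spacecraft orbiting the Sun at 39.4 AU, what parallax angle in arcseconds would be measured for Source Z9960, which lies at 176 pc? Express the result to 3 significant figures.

p (arcsec) = B (AU) / d (pc).
p = 39.4 / 176 = 0.22386 arcsec.

0.224 arcsec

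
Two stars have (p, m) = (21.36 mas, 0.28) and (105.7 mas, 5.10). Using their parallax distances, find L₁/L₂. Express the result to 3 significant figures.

L₁/L₂ = 2070

d₁ = 1/p₁ = 1/0.02136″ = 46.816 pc; d₂ = 1/p₂ = 1/0.1057″ = 9.4607 pc.
M₁ = m₁ − 5 log₁₀ d₁ + 5 = 0.28 − 8.3520 + 5 = -3.0720.
M₂ = 5.10 − 4.8796 + 5 = 5.2204.
L₁/L₂ = 10^(0.4(M₂ − M₁)) = 10^(0.4 × 8.2924) = 10^3.31696 = 2074.7.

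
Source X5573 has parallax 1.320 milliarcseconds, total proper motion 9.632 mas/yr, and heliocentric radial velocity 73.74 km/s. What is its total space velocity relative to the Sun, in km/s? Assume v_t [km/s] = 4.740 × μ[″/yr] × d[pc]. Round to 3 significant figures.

81.4 km/s

d = 1/p = 1/0.001320″ = 757.58 pc.
μ = 9.632 mas/yr = 0.009632 ″/yr.
v_t = 4.740 μ d = 4.740 × 0.009632 × 757.58 = 34.588 km/s.
v = √(v_r² + v_t²) = √(73.74² + 34.588²) = √6633.92 = 81.449 km/s.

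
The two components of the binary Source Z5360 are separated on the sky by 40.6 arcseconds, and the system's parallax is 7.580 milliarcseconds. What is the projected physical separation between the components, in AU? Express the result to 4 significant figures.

5356 AU

d = 1/p = 1/0.007580″ = 131.93 pc.
At distance d (pc), an angle of θ arcsec spans θ·d AU: s = 40.6 × 131.93 = 5356.4 AU.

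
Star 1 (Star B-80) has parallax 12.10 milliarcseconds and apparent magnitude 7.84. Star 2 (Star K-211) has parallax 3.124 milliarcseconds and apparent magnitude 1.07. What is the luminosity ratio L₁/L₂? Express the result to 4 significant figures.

d₁ = 1/p₁ = 1/0.01210″ = 82.645 pc; d₂ = 1/p₂ = 1/0.003124″ = 320.1 pc.
M₁ = m₁ − 5 log₁₀ d₁ + 5 = 7.84 − 9.5861 + 5 = 3.2539.
M₂ = 1.07 − 12.5264 + 5 = -6.4564.
L₁/L₂ = 10^(0.4(M₂ − M₁)) = 10^(0.4 × (-9.7103)) = 10^(-3.88412) = 0.00013058.

L₁/L₂ = 0.0001306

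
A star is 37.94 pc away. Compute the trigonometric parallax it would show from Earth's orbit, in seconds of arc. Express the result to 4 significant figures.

p = 1/d = 1/37.94 = 0.026357 arcsec.

0.02636 arcsec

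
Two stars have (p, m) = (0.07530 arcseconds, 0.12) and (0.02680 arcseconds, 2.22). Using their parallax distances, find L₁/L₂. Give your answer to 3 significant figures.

d₁ = 1/p₁ = 1/0.07530″ = 13.28 pc; d₂ = 1/p₂ = 1/0.02680″ = 37.313 pc.
M₁ = m₁ − 5 log₁₀ d₁ + 5 = 0.12 − 5.6160 + 5 = -0.4960.
M₂ = 2.22 − 7.8593 + 5 = -0.6393.
L₁/L₂ = 10^(0.4(M₂ − M₁)) = 10^(0.4 × (-0.1433)) = 10^(-0.05732) = 0.87635.

L₁/L₂ = 0.876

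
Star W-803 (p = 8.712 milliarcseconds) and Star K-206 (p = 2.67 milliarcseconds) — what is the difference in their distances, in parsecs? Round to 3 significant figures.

d_A = 1/0.008712″ = 114.78 pc; d_B = 1/0.002670″ = 374.53 pc.
|d_B − d_A| = |374.53 − 114.78| = 259.75 pc.

260 pc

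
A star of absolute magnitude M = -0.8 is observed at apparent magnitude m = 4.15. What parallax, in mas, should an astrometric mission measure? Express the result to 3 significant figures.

m − M = 4.15 − (-0.8) = 4.95.
d = 10^((m−M)/5 + 1) = 10^1.990 = 97.724 pc.
p = 1/d = 1/97.724 = 0.010233 arcsec = 10.233 mas.

10.2 mas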